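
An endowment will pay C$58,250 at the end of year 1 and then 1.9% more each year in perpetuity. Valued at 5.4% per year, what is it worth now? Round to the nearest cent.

PV = PMT / (i − g) = 58250 / (0.054 − 0.019) = 58250 / 0.035000 = 1,664,285.7143

C$1,664,285.71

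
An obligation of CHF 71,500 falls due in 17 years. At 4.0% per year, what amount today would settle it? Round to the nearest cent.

PV = 71,500 / (1 + 0.04)^17 = 71,500 / 1.947900 = 36,706.1871

CHF 36,706.19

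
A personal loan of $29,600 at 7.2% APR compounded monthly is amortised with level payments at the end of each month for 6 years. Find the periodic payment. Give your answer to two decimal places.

i = 0.072/12 = 0.006 per month; n = 6·12 = 72.
Annuity-PV factor = 58.325343; PMT = 29600 / 58.325343 = 507.4981

$507.50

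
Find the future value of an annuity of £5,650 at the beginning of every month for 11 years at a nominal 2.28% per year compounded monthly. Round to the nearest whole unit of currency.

£848,357

i = 0.0228/12 = 0.0019 per month; n = 11·12 = 132.
Accumulation factor s(132|0.0019) × (1+i) = 150.151745; FV = 5650 × 150.151745 = 848,357.3571
Payments are at the start of each period, so multiply by (1+i).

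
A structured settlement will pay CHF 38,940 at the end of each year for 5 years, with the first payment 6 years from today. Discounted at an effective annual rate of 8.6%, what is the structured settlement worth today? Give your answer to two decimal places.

CHF 101,316.23

Value one period before first payment (t=5): 38940 × [1 − (1+0.086)^(−5)] / 0.086 = 38940 × 3.930359 = 153,048.1670
Discount back 5 years: 153,048.1670 × (1+0.086)^(−5) = 153,048.1670 × 0.661989 = 101,316.2265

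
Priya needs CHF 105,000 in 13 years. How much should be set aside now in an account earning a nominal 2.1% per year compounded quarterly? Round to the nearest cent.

Periodic rate i = 0.021/4 = 0.00525; n = 13 × 4 = 52 periods.
PV = FV·(1+i)^(−n) = 105,000 × 0.761636 = 79,971.8323

CHF 79,971.83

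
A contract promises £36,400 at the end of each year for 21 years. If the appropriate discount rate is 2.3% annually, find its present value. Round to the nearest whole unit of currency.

£600,894

PV = 36400 × [1 − (1+0.023)^(−21)] / 0.023 = 36400 × 16.508080 = 600,894.1186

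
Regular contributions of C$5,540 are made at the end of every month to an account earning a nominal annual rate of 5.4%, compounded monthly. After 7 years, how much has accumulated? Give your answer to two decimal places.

C$564,004.00

i = 0.054/12 = 0.0045 per month; n = 7·12 = 84.
Accumulation factor s(84|0.0045) = 101.805776; FV = 5540 × 101.805776 = 564,003.9969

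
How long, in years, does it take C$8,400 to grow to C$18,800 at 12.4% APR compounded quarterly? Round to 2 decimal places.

Periodic rate i = 0.124/4 = 0.031.
(1+i)^n = 18800/8400 = 2.23810, so n = ln 2.23810 / ln 1.031 = 26.3887 quarters
= 26.3887/4 years

6.60 years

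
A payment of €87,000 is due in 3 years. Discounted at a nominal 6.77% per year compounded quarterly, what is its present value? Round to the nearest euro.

€71,130

Periodic rate i = 0.0677/4 = 0.016925; n = 3 × 4 = 12 periods.
PV = FV·(1+i)^(−n) = 87,000 × 0.817585 = 71,129.8943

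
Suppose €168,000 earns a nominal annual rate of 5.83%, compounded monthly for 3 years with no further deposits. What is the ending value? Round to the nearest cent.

i = 0.0583/12 = 0.00485833 per month; n = 3·12 = 36.
168,000 × (1+0.00485833)^36 = 168,000 × 1.190623 = 200,024.6261

€200,024.63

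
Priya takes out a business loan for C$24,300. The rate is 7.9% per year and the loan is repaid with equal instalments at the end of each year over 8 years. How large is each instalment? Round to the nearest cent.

C$4,212.53

Annuity-PV factor = 5.768511; PMT = 24300 / 5.768511 = 4,212.5253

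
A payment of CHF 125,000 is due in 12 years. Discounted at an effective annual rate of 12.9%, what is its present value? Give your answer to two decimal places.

Discount factor = (1+0.129)^(−12) = 0.233170; PV = 125,000 × 0.233170 = 29,146.2516

CHF 29,146.25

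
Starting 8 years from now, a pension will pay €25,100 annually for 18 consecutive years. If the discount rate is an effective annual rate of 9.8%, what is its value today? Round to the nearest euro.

€108,377

Value one period before first payment (t=7): 25100 × [1 − (1+0.098)^(−18)] / 0.098 = 25100 × 8.307674 = 208,522.6056
PV₀ = 208,522.6056 / (1+0.098)^7 = 208,522.6056 / 1.924050 = 108,376.9095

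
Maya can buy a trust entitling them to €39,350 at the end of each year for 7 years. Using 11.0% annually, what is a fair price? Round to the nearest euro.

€185,425

Annuity factor a(7|0.11) = 4.712196; PV = 39350 × 4.712196 = 185,424.9230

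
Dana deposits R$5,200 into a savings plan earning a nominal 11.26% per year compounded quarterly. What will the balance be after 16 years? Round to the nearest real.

R$30,734

i = 0.1126/4 = 0.02815 per quarter; n = 16·4 = 64.
FV = PV·(1+i)^n = 5,200 × 5.910371 = 30,733.9269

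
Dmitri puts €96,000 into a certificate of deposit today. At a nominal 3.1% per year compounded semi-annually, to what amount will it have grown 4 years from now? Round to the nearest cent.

€108,570.20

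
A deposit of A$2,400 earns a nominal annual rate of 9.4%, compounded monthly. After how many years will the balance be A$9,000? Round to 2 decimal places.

14.12 years

Periodic rate i = 0.094/12 = 0.00783333.
(1+i)^n = 9000/2400 = 3.75000, so n = ln 3.75000 / ln 1.00783 = 169.3948 months
= 169.3948/12 years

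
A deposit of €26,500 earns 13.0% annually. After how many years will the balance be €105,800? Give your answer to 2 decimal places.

n = ln(105800/26500) / ln(1+0.13) = ln(3.99245) / 0.122218 = 11.3274 years

11.33 years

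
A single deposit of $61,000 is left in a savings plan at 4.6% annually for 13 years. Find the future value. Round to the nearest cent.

$109,456.54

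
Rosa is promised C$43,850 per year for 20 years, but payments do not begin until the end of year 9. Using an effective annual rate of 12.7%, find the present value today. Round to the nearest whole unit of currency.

C$120,528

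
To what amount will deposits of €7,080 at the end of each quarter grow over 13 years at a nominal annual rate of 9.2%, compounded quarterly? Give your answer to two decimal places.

i = 0.092/4 = 0.023 per quarter; n = 13·4 = 52.
Accumulation factor s(52|0.023) = 98.363828; FV = 7080 × 98.363828 = 696,415.8991

€696,415.90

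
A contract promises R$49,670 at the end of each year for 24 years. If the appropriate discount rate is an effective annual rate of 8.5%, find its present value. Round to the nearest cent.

R$501,870.50

Annuity factor a(24|0.085) = 10.104097; PV = 49670 × 10.104097 = 501,870.4977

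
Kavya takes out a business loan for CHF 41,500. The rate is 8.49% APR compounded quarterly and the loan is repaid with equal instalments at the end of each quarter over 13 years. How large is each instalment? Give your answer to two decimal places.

Periodic rate i = 0.0849/4 = 0.021225; n = 13 × 4 = 52 periods.
PMT = 41500 / ( [1 − (1+0.021225)^(−52)] / 0.021225 ) = 41500 / 31.307686 = 1,325.5531

CHF 1,325.55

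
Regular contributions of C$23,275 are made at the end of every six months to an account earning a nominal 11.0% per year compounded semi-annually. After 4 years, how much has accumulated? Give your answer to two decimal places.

C$226,269.61

i = 0.11/2 = 0.055 per half-year; n = 4·2 = 8.
FV = PMT · [(1+i)^n − 1] / i = 23275 · 9.721573 = 226,269.6116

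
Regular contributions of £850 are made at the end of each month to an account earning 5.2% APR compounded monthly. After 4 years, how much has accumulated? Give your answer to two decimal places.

£45,244.85

With 12 periods per year: i = 0.00433333, n = 48.
FV = PMT · [(1+i)^n − 1] / i = 850 · 53.229237 = 45,244.8510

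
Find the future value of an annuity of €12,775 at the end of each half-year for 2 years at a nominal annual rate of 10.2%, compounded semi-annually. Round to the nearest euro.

With 2 periods per year: i = 0.051, n = 4.
FV = PMT · [(1+i)^n − 1] / i = 12775 · 4.316537 = 55,143.7557

€55,144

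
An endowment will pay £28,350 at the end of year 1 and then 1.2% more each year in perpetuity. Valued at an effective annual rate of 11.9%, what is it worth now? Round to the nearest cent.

£264,953.27

PV = PMT / (i − g) = 28350 / (0.119 − 0.012) = 28350 / 0.107000 = 264,953.2710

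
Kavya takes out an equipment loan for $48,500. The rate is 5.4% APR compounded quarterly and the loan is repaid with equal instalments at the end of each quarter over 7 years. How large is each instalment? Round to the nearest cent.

$2,091.62

Periodic rate i = 0.054/4 = 0.0135; n = 7 × 4 = 28 periods.
PMT = 48500 / ( [1 − (1+0.0135)^(−28)] / 0.0135 ) = 48500 / 23.187742 = 2,091.6224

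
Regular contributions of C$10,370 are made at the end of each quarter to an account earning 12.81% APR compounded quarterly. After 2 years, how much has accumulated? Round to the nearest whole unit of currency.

C$92,879

i = 0.1281/4 = 0.032025 per quarter; n = 2·4 = 8.
FV = PMT · [(1+i)^n − 1] / i = 10370 · 8.956493 = 92,878.8286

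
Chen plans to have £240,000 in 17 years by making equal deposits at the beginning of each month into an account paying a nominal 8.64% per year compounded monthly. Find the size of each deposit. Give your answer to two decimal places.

With 12 periods per year: i = 0.0072, n = 204.
PMT = 240000 / ( [(1+0.0072)^204 − 1] / 0.0072 × (1+i) ) = 240000 / 464.601652 = 516.5716

£516.57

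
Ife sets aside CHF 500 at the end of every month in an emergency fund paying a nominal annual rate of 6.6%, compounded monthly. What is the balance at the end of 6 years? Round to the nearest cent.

Periodic rate i = 0.066/12 = 0.0055; n = 6 × 12 = 72 periods.
Accumulation factor s(72|0.0055) = 88.046907; FV = 500 × 88.046907 = 44,023.4535

CHF 44,023.45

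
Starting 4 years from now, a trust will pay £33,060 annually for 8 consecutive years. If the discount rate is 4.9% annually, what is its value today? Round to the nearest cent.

Value one period before first payment (t=3): 33060 × [1 − (1+0.049)^(−8)] / 0.049 = 33060 × 6.489420 = 214,540.2356
Discount back 3 years: 214,540.2356 × (1+0.049)^(−3) = 214,540.2356 × 0.866310 = 185,858.4405

£185,858.44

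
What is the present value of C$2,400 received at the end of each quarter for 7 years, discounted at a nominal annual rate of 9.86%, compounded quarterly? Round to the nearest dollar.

i = 0.0986/4 = 0.02465 per quarter; n = 7·4 = 28.
PV = PMT · [1 − (1+i)^(−n)] / i = 2400 · 20.053126 = 48,127.5013

C$48,128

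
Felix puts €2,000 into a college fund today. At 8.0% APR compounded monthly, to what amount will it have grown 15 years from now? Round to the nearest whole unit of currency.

€6,614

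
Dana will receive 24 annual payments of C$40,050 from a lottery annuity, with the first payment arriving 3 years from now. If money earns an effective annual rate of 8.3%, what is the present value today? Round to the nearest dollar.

C$350,704

Value one period before first payment (t=2): 40050 × [1 − (1+0.083)^(−24)] / 0.083 = 40050 × 10.270573 = 411,336.4361
Discount back 2 years: 411,336.4361 × (1+0.083)^(−2) = 411,336.4361 × 0.852596 = 350,703.6353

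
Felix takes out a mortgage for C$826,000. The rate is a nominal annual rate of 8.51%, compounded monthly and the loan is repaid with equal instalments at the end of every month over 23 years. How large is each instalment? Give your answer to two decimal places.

C$6,828.91

With 12 periods per year: i = 0.00709167, n = 276.
PMT = 826000 / ( [1 − (1+0.00709167)^(−276)] / 0.00709167 ) = 826000 / 120.956297 = 6,828.9127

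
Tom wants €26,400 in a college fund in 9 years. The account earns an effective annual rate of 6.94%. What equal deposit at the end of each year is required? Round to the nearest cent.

€2,209.55

FV-annuity factor = 11.948153; PMT = 26400 / 11.948153 = 2,209.5466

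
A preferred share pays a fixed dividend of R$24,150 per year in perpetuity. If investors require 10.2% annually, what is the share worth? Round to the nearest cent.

PV = C/r = 24150/0.102 = 236,764.7059

R$236,764.71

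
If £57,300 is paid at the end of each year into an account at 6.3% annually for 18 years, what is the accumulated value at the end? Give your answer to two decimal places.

£1,822,049.33

FV = 57300 × [(1+0.063)^18 − 1] / 0.063 = 57300 × 31.798418 = 1,822,049.3327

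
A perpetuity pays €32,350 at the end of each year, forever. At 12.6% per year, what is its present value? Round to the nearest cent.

PV = C/r = 32350/0.126 = 256,746.0317

€256,746.03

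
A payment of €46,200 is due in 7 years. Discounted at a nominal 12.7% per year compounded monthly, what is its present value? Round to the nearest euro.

€19,080

With 12 periods per year: i = 0.0105833, n = 84.
PV = 46,200 / (1 + 0.0105833)^84 = 46,200 / 2.421358 = 19,080.2002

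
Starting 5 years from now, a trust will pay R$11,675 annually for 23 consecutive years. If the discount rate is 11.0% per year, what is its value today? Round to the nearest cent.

R$63,574.51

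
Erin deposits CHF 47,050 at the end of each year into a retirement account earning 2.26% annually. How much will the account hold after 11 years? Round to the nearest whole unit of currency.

CHF 580,183

Accumulation factor s(11|0.0226) = 12.331208; FV = 47050 × 12.331208 = 580,183.3336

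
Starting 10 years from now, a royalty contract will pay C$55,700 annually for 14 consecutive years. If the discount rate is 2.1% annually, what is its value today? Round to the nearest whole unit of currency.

PV at t=9 (ordinary 14-year annuity): 55700 × a(14|0.021) = 55700 × 12.021481 = 669,596.4707
Discount back 9 years: 669,596.4707 × (1+0.021)^(−9) = 669,596.4707 × 0.829408 = 555,368.7990

C$555,369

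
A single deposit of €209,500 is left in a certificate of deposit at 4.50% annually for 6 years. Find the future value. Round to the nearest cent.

FV = PV·(1+i)^n = 209,500 × 1.302260 = 272,823.4962

€272,823.50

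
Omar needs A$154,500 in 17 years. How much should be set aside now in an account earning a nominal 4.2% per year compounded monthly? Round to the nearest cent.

With 12 periods per year: i = 0.0035, n = 204.
Discount factor = (1+0.0035)^(−204) = 0.490292; PV = 154,500 × 0.490292 = 75,750.1700

A$75,750.17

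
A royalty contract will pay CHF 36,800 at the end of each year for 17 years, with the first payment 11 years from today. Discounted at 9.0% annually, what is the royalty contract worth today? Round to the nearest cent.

CHF 132,808.34

Value one period before first payment (t=10): 36800 × [1 − (1+0.09)^(−17)] / 0.09 = 36800 × 8.543631 = 314,405.6344
PV₀ = 314,405.6344 / (1+0.09)^10 = 314,405.6344 / 2.367364 = 132,808.3377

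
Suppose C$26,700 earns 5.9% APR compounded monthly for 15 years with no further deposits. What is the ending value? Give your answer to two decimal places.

C$64,553.55

With 12 periods per year: i = 0.00491667, n = 180.
26,700 × (1+0.00491667)^180 = 26,700 × 2.417736 = 64,553.5457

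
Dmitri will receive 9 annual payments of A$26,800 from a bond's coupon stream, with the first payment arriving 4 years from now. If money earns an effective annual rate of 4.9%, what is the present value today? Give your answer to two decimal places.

A$165,760.50

PV at t=3 (ordinary 9-year annuity): 26800 × a(9|0.049) = 26800 × 7.139581 = 191,340.7669
PV₀ = 191,340.7669 / (1+0.049)^3 = 191,340.7669 / 1.154321 = 165,760.4991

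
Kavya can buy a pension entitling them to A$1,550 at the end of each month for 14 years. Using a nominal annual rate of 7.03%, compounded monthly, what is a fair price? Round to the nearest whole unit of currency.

With 12 periods per year: i = 0.00585833, n = 168.
Annuity factor a(168|0.00585833) = 106.717571; PV = 1550 × 106.717571 = 165,412.2355

A$165,412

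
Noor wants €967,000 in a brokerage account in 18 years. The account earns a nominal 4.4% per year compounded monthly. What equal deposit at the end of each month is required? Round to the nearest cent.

€2,943.41

i = 0.044/12 = 0.00366667 per month; n = 18·12 = 216.
FV-annuity factor = 328.530551; PMT = 967000 / 328.530551 = 2,943.4097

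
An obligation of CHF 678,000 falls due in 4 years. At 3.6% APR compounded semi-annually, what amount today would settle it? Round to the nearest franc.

Periodic rate i = 0.036/2 = 0.018; n = 4 × 2 = 8 periods.
Discount factor = (1+0.018)^(−8) = 0.866997; PV = 678,000 × 0.866997 = 587,824.2114

CHF 587,824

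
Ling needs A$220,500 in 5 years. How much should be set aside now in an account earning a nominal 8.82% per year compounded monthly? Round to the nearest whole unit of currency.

A$142,097

i = 0.0882/12 = 0.00735 per month; n = 5·12 = 60.
PV = FV·(1+i)^(−n) = 220,500 × 0.644431 = 142,097.0780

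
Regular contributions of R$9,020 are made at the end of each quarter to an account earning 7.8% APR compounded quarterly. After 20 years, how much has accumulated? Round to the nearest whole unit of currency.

Periodic rate i = 0.078/4 = 0.0195; n = 20 × 4 = 80 periods.
FV = 9020 × [(1+0.0195)^80 − 1] / 0.0195 = 9020 × 189.123116 = 1,705,890.5043

R$1,705,891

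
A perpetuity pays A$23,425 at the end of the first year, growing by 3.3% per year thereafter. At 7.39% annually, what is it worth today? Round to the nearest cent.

PV = D₁/(r − g) = 23425/(0.0739 − 0.033) = 572,738.3863

A$572,738.39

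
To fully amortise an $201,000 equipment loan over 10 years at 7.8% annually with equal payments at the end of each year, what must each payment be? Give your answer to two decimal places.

PMT = 201000 / ( [1 − (1+0.078)^(−10)] / 0.078 ) = 201000 / 6.771036 = 29,685.2636

$29,685.26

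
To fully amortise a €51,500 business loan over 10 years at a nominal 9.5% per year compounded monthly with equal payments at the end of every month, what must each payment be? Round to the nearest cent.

€666.40

With 12 periods per year: i = 0.00791667, n = 120.
Annuity-PV factor = 77.281211; PMT = 51500 / 77.281211 = 666.3974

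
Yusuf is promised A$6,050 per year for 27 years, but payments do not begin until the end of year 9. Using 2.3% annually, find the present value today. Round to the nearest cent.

PV at t=8 (ordinary 27-year annuity): 6050 × a(27|0.023) = 6050 × 19.947821 = 120,684.3144
Discount back 8 years: 120,684.3144 × (1+0.023)^(−8) = 120,684.3144 × 0.833671 = 100,611.0677

A$100,611.07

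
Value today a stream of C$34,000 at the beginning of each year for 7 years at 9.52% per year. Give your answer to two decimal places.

PV = 34000 × [1 − (1+0.0952)^(−7)] / 0.0952 × (1+i) = 34000 × 5.417214 = 184,185.2674
(Beginning-of-period payments → annuity-due factor ×(1+i).)

C$184,185.27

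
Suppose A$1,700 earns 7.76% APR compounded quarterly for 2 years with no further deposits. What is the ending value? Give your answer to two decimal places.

Periodic rate i = 0.0776/4 = 0.0194; n = 2 × 4 = 8 periods.
FV = 1,700 × (1 + 0.0194)^8 = 1,982.4669

A$1,982.47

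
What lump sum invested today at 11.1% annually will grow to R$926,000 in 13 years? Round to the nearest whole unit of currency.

R$235,683

PV = 926,000 / (1 + 0.111)^13 = 926,000 / 3.929007 = 235,682.9798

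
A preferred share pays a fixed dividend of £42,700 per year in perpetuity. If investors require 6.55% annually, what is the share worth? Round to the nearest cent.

PV = PMT / i = 42700 / 0.0655 = 651,908.3969

£651,908.40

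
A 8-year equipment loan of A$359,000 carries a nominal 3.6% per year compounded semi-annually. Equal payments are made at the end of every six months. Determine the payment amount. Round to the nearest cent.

i = 0.036/2 = 0.018 per half-year; n = 8·2 = 16.
PMT = 359000 / ( [1 − (1+0.018)^(−16)] / 0.018 ) = 359000 / 13.795310 = 26,023.3375

A$26,023.34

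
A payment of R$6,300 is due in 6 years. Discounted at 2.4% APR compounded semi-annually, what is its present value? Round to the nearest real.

R$5,460

i = 0.024/2 = 0.012 per half-year; n = 6·2 = 12.
Discount factor = (1+0.012)^(−12) = 0.866630; PV = 6,300 × 0.866630 = 5,459.7706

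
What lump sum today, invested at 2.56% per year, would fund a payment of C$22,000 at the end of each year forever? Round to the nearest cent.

C$859,375.00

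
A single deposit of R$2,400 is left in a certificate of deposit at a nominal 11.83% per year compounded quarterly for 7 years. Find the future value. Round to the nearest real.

R$5,428

With 4 periods per year: i = 0.029575, n = 28.
FV = 2,400 × (1 + 0.029575)^28 = 5,427.9385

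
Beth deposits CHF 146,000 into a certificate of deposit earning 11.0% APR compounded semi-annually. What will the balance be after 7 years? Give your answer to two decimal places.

CHF 308,949.35

i = 0.11/2 = 0.055 per half-year; n = 7·2 = 14.
FV = PV·(1+i)^n = 146,000 × 2.116091 = 308,949.3534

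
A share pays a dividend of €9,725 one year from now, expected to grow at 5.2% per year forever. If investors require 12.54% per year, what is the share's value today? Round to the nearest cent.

PV = PMT / (i − g) = 9725 / (0.1254 − 0.052) = 9725 / 0.073400 = 132,493.1880

€132,493.19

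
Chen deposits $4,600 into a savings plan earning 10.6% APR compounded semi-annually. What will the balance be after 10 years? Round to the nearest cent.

Periodic rate i = 0.106/2 = 0.053; n = 10 × 2 = 20 periods.
4,600 × (1+0.053)^20 = 4,600 × 2.809101 = 12,921.8667

$12,921.87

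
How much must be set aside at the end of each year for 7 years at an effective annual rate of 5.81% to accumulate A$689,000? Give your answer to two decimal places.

A$82,560.90

FV-annuity factor = 8.345355; PMT = 689000 / 8.345355 = 82,560.9015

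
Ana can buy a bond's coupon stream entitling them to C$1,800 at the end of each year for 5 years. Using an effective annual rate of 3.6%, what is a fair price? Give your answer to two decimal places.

C$8,104.13

PV = PMT · [1 − (1+i)^(−n)] / i = 1800 · 4.502294 = 8,104.1287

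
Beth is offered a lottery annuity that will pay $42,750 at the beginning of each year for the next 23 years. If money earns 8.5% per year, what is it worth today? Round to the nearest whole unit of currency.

$462,119

PV = 42750 × [1 − (1+0.085)^(−23)] / 0.085 × (1+i) = 42750 × 10.809796 = 462,118.7613
Payments are at the start of each period, so multiply by (1+i).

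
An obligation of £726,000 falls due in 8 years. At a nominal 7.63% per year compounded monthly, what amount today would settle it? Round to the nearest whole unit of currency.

i = 0.0763/12 = 0.00635833 per month; n = 8·12 = 96.
Discount factor = (1+0.00635833)^(−96) = 0.544184; PV = 726,000 × 0.544184 = 395,077.6751

£395,078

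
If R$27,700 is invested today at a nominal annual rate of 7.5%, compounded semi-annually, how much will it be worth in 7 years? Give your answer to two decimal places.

Periodic rate i = 0.075/2 = 0.0375; n = 7 × 2 = 14 periods.
FV = 27,700 × (1 + 0.0375)^14 = 46,378.1312

R$46,378.13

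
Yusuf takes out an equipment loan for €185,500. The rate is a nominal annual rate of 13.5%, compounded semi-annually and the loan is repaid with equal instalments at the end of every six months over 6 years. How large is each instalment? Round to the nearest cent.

€23,044.62

i = 0.135/2 = 0.0675 per half-year; n = 6·2 = 12.
PMT = 185500 / ( [1 − (1+0.0675)^(−12)] / 0.0675 ) = 185500 / 8.049600 = 23,044.6247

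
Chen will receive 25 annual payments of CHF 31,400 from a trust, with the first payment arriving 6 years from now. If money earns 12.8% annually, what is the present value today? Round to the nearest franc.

CHF 127,717

Value one period before first payment (t=5): 31400 × [1 − (1+0.128)^(−25)] / 0.128 = 31400 × 7.427853 = 233,234.5789
PV₀ = 233,234.5789 / (1+0.128)^5 = 233,234.5789 / 1.826188 = 127,716.6270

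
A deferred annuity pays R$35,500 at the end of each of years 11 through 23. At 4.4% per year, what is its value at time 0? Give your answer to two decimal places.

Value one period before first payment (t=10): 35500 × [1 − (1+0.044)^(−13)] / 0.044 = 35500 × 9.742306 = 345,851.8633
PV₀ = 345,851.8633 / (1+0.044)^10 = 345,851.8633 / 1.538172 = 224,845.9830

R$224,845.98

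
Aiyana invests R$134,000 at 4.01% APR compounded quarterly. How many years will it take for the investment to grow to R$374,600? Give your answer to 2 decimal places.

Periodic rate i = 0.0401/4 = 0.010025.
n = ln(374600/134000) / ln(1+0.010025) = ln(2.79552) / 0.009975 = 103.0587 quarters
= 103.0587/4 years

25.76 years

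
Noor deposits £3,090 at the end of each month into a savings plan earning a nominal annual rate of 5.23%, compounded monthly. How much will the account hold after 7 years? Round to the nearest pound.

i = 0.0523/12 = 0.00435833 per month; n = 7·12 = 84.
FV = PMT · [(1+i)^n − 1] / i = 3090 · 101.174624 = 312,629.5885

£312,630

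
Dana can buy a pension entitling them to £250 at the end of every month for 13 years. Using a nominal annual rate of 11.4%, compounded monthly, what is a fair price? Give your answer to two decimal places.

i = 0.114/12 = 0.0095 per month; n = 13·12 = 156.
PV = 250 × [1 − (1+0.0095)^(−156)] / 0.0095 = 250 × 81.181301 = 20,295.3254

£20,295.33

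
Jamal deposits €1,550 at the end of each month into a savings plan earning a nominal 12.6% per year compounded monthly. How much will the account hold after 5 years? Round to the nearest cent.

i = 0.126/12 = 0.0105 per month; n = 5·12 = 60.
FV = 1550 × [(1+0.0105)^60 − 1] / 0.0105 = 1550 × 82.995584 = 128,643.1551

€128,643.16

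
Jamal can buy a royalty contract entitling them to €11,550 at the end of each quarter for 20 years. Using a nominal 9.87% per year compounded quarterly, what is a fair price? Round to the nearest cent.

i = 0.0987/4 = 0.024675 per quarter; n = 20·4 = 80.
PV = PMT · [1 − (1+i)^(−n)] / i = 11550 · 34.761155 = 401,491.3384

€401,491.34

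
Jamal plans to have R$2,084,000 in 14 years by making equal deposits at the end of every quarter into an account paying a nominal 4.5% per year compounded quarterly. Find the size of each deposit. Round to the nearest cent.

R$26,916.78

With 4 periods per year: i = 0.01125, n = 56.
FV-annuity factor = 77.423812; PMT = 2.084e+06 / 77.423812 = 26,916.7837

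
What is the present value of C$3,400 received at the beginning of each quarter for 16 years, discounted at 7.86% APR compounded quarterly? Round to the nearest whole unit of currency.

C$125,648

i = 0.0786/4 = 0.01965 per quarter; n = 16·4 = 64.
PV = PMT · [1 − (1+i)^(−n)] / i × (1+i) = 3400 · 36.955192 = 125,647.6530
(annuity-due: payments at period start, so ×(1+i).)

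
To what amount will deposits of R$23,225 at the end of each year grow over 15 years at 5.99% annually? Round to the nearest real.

R$540,173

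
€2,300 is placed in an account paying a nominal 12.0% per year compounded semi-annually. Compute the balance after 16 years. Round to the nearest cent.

i = 0.12/2 = 0.06 per half-year; n = 16·2 = 32.
2,300 × (1+0.06)^32 = 2,300 × 6.453387 = 14,842.7894

€14,842.79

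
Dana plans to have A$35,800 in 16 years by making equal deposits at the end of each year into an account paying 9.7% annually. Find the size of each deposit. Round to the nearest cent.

A$1,021.80

FV-annuity factor = 35.036233; PMT = 35800 / 35.036233 = 1,021.7993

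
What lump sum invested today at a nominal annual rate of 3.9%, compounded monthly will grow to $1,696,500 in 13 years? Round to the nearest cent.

With 12 periods per year: i = 0.00325, n = 156.
Discount factor = (1+0.00325)^(−156) = 0.602795; PV = 1,696,500 × 0.602795 = 1,022,641.9232

$1,022,641.92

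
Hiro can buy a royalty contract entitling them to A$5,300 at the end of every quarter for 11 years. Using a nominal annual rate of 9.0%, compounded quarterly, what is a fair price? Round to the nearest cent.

Periodic rate i = 0.09/4 = 0.0225; n = 11 × 4 = 44 periods.
PV = 5300 × [1 − (1+0.0225)^(−44)] / 0.0225 = 5300 × 27.747710 = 147,062.8614

A$147,062.86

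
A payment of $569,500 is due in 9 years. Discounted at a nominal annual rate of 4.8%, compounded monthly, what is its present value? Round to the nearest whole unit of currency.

i = 0.048/12 = 0.004 per month; n = 9·12 = 108.
PV = FV·(1+i)^(−n) = 569,500 × 0.649769 = 370,043.4702

$370,043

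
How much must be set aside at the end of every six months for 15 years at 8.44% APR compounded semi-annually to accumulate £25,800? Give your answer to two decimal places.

Periodic rate i = 0.0844/2 = 0.0422; n = 15 × 2 = 30 periods.
FV-annuity factor = 58.191195; PMT = 25800 / 58.191195 = 443.3660

£443.37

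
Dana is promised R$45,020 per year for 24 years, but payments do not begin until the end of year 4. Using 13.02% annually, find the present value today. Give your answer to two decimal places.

R$226,818.65

Value one period before first payment (t=3): 45020 × [1 − (1+0.1302)^(−24)] / 0.1302 = 45020 × 7.273428 = 327,449.7485
Discount back 3 years: 327,449.7485 × (1+0.1302)^(−3) = 327,449.7485 × 0.692682 = 226,818.6453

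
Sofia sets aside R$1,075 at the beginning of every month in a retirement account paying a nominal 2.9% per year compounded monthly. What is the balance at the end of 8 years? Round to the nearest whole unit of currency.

Periodic rate i = 0.029/12 = 0.00241667; n = 8 × 12 = 96 periods.
Accumulation factor s(96|0.00241667) × (1+i) = 108.164276; FV = 1075 × 108.164276 = 116,276.5963
(Beginning-of-period payments → annuity-due factor ×(1+i).)

R$116,277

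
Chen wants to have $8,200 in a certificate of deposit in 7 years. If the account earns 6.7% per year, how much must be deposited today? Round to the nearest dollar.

PV = 8,200 / (1 + 0.067)^7 = 8,200 / 1.574530 = 5,207.9034

$5,208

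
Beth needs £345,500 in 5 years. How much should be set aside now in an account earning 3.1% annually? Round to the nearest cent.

£296,588.79

PV = 345,500 / (1 + 0.031)^5 = 345,500 / 1.164913 = 296,588.7853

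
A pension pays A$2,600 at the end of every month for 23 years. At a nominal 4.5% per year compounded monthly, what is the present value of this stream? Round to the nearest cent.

A$446,565.82

i = 0.045/12 = 0.00375 per month; n = 23·12 = 276.
Annuity factor a(276|0.00375) = 171.756083; PV = 2600 × 171.756083 = 446,565.8152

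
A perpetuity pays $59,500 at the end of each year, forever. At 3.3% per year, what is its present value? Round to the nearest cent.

PV = C/r = 59500/0.033 = 1,803,030.3030

$1,803,030.30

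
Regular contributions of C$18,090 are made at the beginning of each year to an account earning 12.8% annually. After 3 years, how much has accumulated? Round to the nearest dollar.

C$69,387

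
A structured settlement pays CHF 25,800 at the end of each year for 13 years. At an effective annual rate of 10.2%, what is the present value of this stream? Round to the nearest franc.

PV = 25800 × [1 − (1+0.102)^(−13)] / 0.102 = 25800 × 7.030352 = 181,383.0757

CHF 181,383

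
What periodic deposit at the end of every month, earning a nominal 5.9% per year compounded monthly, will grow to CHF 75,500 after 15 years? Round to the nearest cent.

i = 0.059/12 = 0.00491667 per month; n = 15·12 = 180.
PMT = 75500 / ( [(1+0.00491667)^180 − 1] / 0.00491667 ) = 75500 / 288.353043 = 261.8318

CHF 261.83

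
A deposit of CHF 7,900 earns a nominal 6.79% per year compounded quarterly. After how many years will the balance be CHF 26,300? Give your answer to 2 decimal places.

17.86 years

Periodic rate i = 0.0679/4 = 0.016975.
n = ln(26300/7900) / ln(1+0.016975) = ln(3.32911) / 0.016833 = 71.4513 quarters
= 71.4513/4 years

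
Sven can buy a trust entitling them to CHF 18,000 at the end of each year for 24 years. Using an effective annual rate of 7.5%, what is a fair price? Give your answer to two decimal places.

CHF 197,693.40

PV = 18000 × [1 − (1+0.075)^(−24)] / 0.075 = 18000 × 10.982967 = 197,693.4024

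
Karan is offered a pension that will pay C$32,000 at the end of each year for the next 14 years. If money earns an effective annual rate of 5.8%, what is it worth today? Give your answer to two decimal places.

PV = PMT · [1 − (1+i)^(−n)] / i = 32000 · 9.411183 = 301,157.8512

C$301,157.85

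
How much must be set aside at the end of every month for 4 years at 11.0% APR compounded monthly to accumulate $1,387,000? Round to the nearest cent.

$23,133.57

Periodic rate i = 0.11/12 = 0.00916667; n = 4 × 12 = 48 periods.
FV-annuity factor = 59.956151; PMT = 1.387e+06 / 59.956151 = 23,133.5732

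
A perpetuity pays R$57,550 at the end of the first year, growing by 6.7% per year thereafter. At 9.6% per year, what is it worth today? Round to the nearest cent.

R$1,984,482.76

PV = PMT / (i − g) = 57550 / (0.096 − 0.067) = 57550 / 0.029000 = 1,984,482.7586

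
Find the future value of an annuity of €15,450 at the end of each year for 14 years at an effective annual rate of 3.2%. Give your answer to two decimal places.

€267,589.99

Accumulation factor s(14|0.032) = 17.319741; FV = 15450 × 17.319741 = 267,589.9918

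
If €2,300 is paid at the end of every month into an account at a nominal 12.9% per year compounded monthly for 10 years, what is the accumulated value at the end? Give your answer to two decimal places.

Periodic rate i = 0.129/12 = 0.01075; n = 10 × 12 = 120 periods.
Accumulation factor s(120|0.01075) = 242.591878; FV = 2300 × 242.591878 = 557,961.3199

€557,961.32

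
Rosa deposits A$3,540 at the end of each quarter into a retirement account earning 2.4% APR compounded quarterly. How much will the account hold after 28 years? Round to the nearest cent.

Periodic rate i = 0.024/4 = 0.006; n = 28 × 4 = 112 periods.
FV = PMT · [(1+i)^n − 1] / i = 3540 · 159.036957 = 562,990.8274

A$562,990.83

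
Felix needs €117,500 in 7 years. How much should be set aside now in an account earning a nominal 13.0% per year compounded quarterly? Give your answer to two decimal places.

With 4 periods per year: i = 0.0325, n = 28.
Discount factor = (1+0.0325)^(−28) = 0.408393; PV = 117,500 × 0.408393 = 47,986.1799

€47,986.18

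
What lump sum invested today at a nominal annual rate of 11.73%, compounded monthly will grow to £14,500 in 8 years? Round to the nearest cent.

£5,699.08

i = 0.1173/12 = 0.009775 per month; n = 8·12 = 96.
PV = 14,500 / (1 + 0.009775)^96 = 14,500 / 2.544269 = 5,699.0837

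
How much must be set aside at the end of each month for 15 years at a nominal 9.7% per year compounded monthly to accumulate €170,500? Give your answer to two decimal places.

€422.83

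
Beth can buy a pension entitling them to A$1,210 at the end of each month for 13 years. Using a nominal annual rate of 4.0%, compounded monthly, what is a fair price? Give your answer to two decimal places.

A$147,002.34

With 12 periods per year: i = 0.00333333, n = 156.
Annuity factor a(156|0.00333333) = 121.489536; PV = 1210 × 121.489536 = 147,002.3388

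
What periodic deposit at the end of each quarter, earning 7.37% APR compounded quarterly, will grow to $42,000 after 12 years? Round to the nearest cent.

$551.91

With 4 periods per year: i = 0.018425, n = 48.
FV-annuity factor = 76.098714; PMT = 42000 / 76.098714 = 551.9147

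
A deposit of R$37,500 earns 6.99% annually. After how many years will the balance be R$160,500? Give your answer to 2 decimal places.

21.52 years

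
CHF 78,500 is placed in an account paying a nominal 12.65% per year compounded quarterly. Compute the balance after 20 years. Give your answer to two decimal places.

CHF 947,585.28

Periodic rate i = 0.1265/4 = 0.031625; n = 20 × 4 = 80 periods.
FV = PV·(1+i)^n = 78,500 × 12.071150 = 947,585.2810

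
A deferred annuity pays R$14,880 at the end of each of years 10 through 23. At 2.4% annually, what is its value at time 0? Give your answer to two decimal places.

R$141,502.67

PV at t=9 (ordinary 14-year annuity): 14880 × a(14|0.024) = 14880 × 11.772299 = 175,171.8155
Discount back 9 years: 175,171.8155 × (1+0.024)^(−9) = 175,171.8155 × 0.807794 = 141,502.6657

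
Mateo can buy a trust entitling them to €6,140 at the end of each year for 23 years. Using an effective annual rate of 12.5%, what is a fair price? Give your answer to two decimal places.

PV = PMT · [1 − (1+i)^(−n)] / i = 6140 · 7.467178 = 45,848.4743

€45,848.47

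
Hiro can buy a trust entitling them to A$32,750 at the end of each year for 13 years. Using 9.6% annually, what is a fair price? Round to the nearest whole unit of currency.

A$237,536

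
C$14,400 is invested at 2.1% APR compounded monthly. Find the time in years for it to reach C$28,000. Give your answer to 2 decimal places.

31.69 years

Periodic rate i = 0.021/12 = 0.00175.
n = ln(28000/14400) / ln(1+0.00175) = ln(1.94444) / 0.001748 = 380.3189 months
= 380.3189/12 years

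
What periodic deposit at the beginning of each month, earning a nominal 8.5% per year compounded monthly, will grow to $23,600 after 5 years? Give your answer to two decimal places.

i = 0.085/12 = 0.00708333 per month; n = 5·12 = 60.
PMT = 23600 / ( [(1+0.00708333)^60 − 1] / 0.00708333 × (1+i) ) = 23600 / 74.969738 = 314.7937

$314.79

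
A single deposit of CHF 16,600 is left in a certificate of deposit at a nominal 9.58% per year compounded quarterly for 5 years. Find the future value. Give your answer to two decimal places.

With 4 periods per year: i = 0.02395, n = 20.
FV = PV·(1+i)^n = 16,600 × 1.605369 = 26,649.1336

CHF 26,649.13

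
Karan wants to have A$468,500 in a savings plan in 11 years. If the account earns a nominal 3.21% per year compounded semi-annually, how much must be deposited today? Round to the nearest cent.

i = 0.0321/2 = 0.01605 per half-year; n = 11·2 = 22.
PV = 468,500 / (1 + 0.01605)^22 = 468,500 / 1.419488 = 330,048.5516

A$330,048.55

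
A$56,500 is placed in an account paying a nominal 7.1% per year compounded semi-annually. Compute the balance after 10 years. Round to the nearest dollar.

A$113,514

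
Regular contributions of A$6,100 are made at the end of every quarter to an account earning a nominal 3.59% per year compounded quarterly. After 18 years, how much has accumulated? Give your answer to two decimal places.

i = 0.0359/4 = 0.008975 per quarter; n = 18·4 = 72.
Accumulation factor s(72|0.008975) = 100.588606; FV = 6100 × 100.588606 = 613,590.4941

A$613,590.49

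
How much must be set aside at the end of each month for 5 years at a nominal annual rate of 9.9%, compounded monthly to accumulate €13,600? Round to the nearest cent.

i = 0.099/12 = 0.00825 per month; n = 5·12 = 60.
PMT = 13600 / ( [(1+0.00825)^60 − 1] / 0.00825 ) = 13600 / 77.232756 = 176.0911

€176.09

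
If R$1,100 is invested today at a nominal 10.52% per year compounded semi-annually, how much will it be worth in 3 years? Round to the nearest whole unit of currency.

R$1,496

With 2 periods per year: i = 0.0526, n = 6.
FV = PV·(1+i)^n = 1,100 × 1.360129 = 1,496.1422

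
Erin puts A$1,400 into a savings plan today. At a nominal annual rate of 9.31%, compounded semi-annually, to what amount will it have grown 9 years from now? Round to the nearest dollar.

With 2 periods per year: i = 0.04655, n = 18.
1,400 × (1+0.04655)^18 = 1,400 × 2.268191 = 3,175.4678

A$3,175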